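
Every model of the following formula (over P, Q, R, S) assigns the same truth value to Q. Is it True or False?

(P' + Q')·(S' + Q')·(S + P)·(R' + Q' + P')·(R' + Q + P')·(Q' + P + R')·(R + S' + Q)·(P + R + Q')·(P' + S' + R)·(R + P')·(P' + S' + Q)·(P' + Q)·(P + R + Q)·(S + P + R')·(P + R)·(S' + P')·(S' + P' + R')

False

Suppose Q = 1.
From the singleton clause (P'), P = 0.
From the singleton clause (S'), S = 0.
That conflicts with the unit clause (S).
So every satisfying assignment has Q = False.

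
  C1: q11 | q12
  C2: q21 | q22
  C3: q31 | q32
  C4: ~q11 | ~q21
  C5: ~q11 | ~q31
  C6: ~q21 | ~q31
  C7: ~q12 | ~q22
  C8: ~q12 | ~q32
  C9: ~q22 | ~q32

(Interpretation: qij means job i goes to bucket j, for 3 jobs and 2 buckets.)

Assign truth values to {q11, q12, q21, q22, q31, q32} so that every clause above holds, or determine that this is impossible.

UNSATISFIABLE

Case q11 = 1:
The clause (~q21) is unit, so q21 = 0.
The clause (q22) is unit, so q22 = 1.
The clause (~q31) is unit, so q31 = 0.
The clause (q32) is unit, so q32 = 1.
But (~q32) is also a unit clause — contradiction.
So q11 must be the other value — set q11 = 0.
The clause (q12) is unit, so q12 = 1.
The clause (~q22) is unit, so q22 = 0.
The clause (q21) is unit, so q21 = 1.
The clause (~q31) is unit, so q31 = 0.
The clause (q32) is unit, so q32 = 1.
But (~q32) is also a unit clause — contradiction.
Both values of q11 lead to a conflict.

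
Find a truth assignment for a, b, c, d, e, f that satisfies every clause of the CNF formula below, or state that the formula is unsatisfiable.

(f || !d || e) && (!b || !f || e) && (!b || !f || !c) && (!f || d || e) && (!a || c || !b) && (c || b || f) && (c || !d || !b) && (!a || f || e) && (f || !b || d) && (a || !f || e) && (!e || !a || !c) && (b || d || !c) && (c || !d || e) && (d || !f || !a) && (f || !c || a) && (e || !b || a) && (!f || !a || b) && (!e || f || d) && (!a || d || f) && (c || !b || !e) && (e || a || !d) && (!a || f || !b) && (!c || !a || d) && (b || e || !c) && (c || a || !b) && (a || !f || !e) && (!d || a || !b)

UNSATISFIABLE

Try f = true.
Try b = false.
(!a) alone gives a = false.
(e) alone gives e = true.
But (!e) is also a unit clause — contradiction.
So b must be the other value — set b = true.
(e) alone gives e = true.
(!c) alone gives c = false.
But (c) is also a unit clause — contradiction.
Neither b = true nor b = false works.
So f must be the other value — set f = false.
Try d = false.
(!b) alone gives b = false.
(c) alone gives c = true.
But (!c) is also a unit clause — contradiction.
So d must be the other value — set d = true.
(e) alone gives e = true.
Try c = true.
(!a) alone gives a = false.
But (a) is also a unit clause — contradiction.
So c must be the other value — set c = false.
(b) alone gives b = true.
But (!b) is also a unit clause — contradiction.
Neither c = true nor c = false works.
Neither d = true nor d = false works.
Neither f = true nor f = false works.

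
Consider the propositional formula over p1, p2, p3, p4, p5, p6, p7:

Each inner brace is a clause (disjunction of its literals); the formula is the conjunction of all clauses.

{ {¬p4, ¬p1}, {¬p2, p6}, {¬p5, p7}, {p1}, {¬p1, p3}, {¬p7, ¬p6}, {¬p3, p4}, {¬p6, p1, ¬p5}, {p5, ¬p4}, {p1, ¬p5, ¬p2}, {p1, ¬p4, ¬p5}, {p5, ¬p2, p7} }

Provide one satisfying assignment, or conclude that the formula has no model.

(p1) alone gives p1 = True.
(¬p4) alone gives p4 = False.
(p3) alone gives p3 = True.
But (¬p3) is also a unit clause — contradiction.

UNSATISFIABLE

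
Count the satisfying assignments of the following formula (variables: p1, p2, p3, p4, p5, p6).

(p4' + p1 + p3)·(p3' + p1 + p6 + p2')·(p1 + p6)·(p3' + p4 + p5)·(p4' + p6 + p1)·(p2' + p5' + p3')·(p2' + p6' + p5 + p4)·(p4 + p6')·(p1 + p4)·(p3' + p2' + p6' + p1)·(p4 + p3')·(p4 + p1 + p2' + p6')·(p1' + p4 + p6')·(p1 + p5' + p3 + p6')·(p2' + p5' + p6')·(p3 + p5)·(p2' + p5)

There are 2^6 = 64 truth assignments over (p1, p2, p3, p4, p5, p6).
Split on p1. With p1 = 1, the clauses containing p1 are satisfied and p1' drops from the rest; 9 of the 2^5 = 32 assignments to the other variables satisfy what remains.
With p1 = 0, by the same count on the reduced clause set, 2 assignments work.
(One model: p1=F, p2=F, p3=T, p4=T, p5=F, p6=T.)
Total: 9 + 2 = 11.

11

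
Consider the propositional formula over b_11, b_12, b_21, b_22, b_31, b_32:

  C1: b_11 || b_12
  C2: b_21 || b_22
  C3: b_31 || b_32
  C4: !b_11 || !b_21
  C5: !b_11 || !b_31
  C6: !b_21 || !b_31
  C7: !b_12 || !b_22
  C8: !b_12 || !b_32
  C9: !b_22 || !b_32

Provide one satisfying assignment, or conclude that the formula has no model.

UNSATISFIABLE

Branch on b_11: set b_11 = true.
(!b_21) alone gives b_21 = false.
(b_22) alone gives b_22 = true.
(!b_31) alone gives b_31 = false.
(b_32) alone gives b_32 = true.
But (!b_32) is also a unit clause — contradiction.
Backtrack on b_11: now try b_11 = false.
(b_12) alone gives b_12 = true.
(!b_22) alone gives b_22 = false.
(b_21) alone gives b_21 = true.
(!b_31) alone gives b_31 = false.
(b_32) alone gives b_32 = true.
But (!b_32) is also a unit clause — contradiction.
Either choice for b_11 ends in contradiction.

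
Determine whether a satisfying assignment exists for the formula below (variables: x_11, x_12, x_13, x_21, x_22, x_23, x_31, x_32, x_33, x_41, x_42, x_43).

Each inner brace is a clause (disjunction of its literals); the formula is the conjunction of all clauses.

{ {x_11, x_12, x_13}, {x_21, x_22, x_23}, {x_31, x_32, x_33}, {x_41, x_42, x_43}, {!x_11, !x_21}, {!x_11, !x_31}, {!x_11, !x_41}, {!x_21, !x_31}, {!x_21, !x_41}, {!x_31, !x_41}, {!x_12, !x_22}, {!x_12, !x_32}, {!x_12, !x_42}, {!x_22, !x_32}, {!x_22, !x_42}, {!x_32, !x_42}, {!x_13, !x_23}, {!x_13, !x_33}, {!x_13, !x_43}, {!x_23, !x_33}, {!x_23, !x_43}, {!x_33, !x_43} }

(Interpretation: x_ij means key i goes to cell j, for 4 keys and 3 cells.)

Suppose x_11 = false.
Suppose x_12 = true.
The clause (!x_22) is unit, so x_22 = false.
The clause (!x_32) is unit, so x_32 = false.
The clause (!x_42) is unit, so x_42 = false.
Suppose x_21 = true.
The clause (!x_31) is unit, so x_31 = false.
The clause (x_33) is unit, so x_33 = true.
The clause (!x_41) is unit, so x_41 = false.
The clause (x_43) is unit, so x_43 = true.
But (!x_43) is also a unit clause — contradiction.
So x_21 must be the other value — set x_21 = false.
The clause (x_23) is unit, so x_23 = true.
The clause (!x_13) is unit, so x_13 = false.
The clause (!x_33) is unit, so x_33 = false.
The clause (x_31) is unit, so x_31 = true.
The clause (!x_41) is unit, so x_41 = false.
The clause (x_43) is unit, so x_43 = true.
But (!x_43) is also a unit clause — contradiction.
Either choice for x_21 ends in contradiction.
So x_12 must be the other value — set x_12 = false.
The clause (x_13) is unit, so x_13 = true.
The clause (!x_23) is unit, so x_23 = false.
The clause (!x_33) is unit, so x_33 = false.
The clause (!x_43) is unit, so x_43 = false.
Suppose x_21 = true.
The clause (!x_31) is unit, so x_31 = false.
The clause (x_32) is unit, so x_32 = true.
The clause (!x_41) is unit, so x_41 = false.
The clause (x_42) is unit, so x_42 = true.
But (!x_42) is also a unit clause — contradiction.
So x_21 must be the other value — set x_21 = false.
The clause (x_22) is unit, so x_22 = true.
The clause (!x_32) is unit, so x_32 = false.
The clause (x_31) is unit, so x_31 = true.
The clause (!x_41) is unit, so x_41 = false.
The clause (x_42) is unit, so x_42 = true.
But (!x_42) is also a unit clause — contradiction.
Either choice for x_21 ends in contradiction.
Either choice for x_12 ends in contradiction.
So x_11 must be the other value — set x_11 = true.
The clause (!x_21) is unit, so x_21 = false.
The clause (!x_31) is unit, so x_31 = false.
The clause (!x_41) is unit, so x_41 = false.
Suppose x_22 = true.
The clause (!x_12) is unit, so x_12 = false.
The clause (!x_32) is unit, so x_32 = false.
The clause (x_33) is unit, so x_33 = true.
The clause (!x_42) is unit, so x_42 = false.
The clause (x_43) is unit, so x_43 = true.
But (!x_43) is also a unit clause — contradiction.
So x_22 must be the other value — set x_22 = false.
The clause (x_23) is unit, so x_23 = true.
The clause (!x_13) is unit, so x_13 = false.
The clause (!x_33) is unit, so x_33 = false.
The clause (x_32) is unit, so x_32 = true.
The clause (!x_12) is unit, so x_12 = false.
The clause (!x_42) is unit, so x_42 = false.
The clause (x_43) is unit, so x_43 = true.
But (!x_43) is also a unit clause — contradiction.
Either choice for x_22 ends in contradiction.
Either choice for x_11 ends in contradiction.
No assignment satisfies every clause.

No, unsatisfiable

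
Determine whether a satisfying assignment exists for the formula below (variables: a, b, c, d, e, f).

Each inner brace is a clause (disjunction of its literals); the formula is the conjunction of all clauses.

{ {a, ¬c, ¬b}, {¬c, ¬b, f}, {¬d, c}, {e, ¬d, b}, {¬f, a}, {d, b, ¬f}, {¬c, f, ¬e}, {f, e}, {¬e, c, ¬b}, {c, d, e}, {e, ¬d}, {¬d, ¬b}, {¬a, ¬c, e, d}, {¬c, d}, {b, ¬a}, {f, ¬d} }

Try d = False.
The clause (¬c) is unit, so c = False.
The clause (e) is unit, so e = True.
The clause (¬b) is unit, so b = False.
The clause (¬f) is unit, so f = False.
The clause (¬a) is unit, so a = False.
All clauses are satisfied.
A satisfying assignment: a: False, b: False, c: False, d: False, e: True, f: False.

Yes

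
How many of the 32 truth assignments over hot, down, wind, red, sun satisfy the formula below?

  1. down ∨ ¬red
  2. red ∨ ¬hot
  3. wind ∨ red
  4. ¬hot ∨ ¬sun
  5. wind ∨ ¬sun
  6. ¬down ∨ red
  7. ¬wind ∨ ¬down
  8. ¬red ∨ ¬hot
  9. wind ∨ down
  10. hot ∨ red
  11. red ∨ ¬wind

There are 2^5 = 32 truth assignments over (hot, down, wind, red, sun).
Split on hot. With hot = True, the clauses containing hot are satisfied and ¬hot drops from the rest; 0 of the 2^4 = 16 assignments to the other variables satisfy what remains.
With hot = False, by the same count on the reduced clause set, 1 assignment works.
(One model: hot=F, down=T, wind=F, red=T, sun=F.)
Total: 0 + 1 = 1.

1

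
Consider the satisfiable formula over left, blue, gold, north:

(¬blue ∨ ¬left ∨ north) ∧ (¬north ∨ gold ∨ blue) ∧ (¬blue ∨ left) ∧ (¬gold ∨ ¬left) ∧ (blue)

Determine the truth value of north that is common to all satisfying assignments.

True

Suppose north = False.
Unit clause (blue) forces blue = True.
Unit clause (¬left) forces left = False.
But (left) is also a unit clause — contradiction.
So every satisfying assignment has north = True.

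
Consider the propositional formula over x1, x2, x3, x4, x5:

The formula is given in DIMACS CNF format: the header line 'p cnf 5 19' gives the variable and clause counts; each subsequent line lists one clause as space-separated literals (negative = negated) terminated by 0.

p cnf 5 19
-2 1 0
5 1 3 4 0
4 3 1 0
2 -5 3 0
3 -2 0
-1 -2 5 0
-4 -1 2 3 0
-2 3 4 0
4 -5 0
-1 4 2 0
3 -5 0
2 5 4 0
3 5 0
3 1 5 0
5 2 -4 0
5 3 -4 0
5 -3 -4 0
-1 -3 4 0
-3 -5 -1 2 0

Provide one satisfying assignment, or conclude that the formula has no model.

x1: True, x2: True, x3: True, x4: True, x5: True

Branch on x2: set x2 = True.
(x1) alone gives x1 = True.
(x3) alone gives x3 = True.
(x5) alone gives x5 = True.
(x4) alone gives x4 = True.
All clauses are satisfied.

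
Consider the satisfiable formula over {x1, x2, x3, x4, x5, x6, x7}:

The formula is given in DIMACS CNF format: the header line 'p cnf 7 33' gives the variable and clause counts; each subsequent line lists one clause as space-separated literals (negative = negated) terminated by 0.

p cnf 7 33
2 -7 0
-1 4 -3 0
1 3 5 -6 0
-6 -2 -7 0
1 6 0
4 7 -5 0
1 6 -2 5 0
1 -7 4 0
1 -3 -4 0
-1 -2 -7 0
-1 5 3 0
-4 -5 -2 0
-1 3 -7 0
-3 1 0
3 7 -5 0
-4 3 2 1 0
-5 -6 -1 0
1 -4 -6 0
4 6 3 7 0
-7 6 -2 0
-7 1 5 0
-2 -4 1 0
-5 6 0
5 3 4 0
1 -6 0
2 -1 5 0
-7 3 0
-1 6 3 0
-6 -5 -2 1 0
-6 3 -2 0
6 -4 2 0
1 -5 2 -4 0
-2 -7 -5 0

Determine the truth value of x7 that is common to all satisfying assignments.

False

Suppose x7 = True.
Unit clause (x2) forces x2 = True.
Unit clause (¬x6) forces x6 = False.
That conflicts with the unit clause (x6).
So every satisfying assignment has x7 = False.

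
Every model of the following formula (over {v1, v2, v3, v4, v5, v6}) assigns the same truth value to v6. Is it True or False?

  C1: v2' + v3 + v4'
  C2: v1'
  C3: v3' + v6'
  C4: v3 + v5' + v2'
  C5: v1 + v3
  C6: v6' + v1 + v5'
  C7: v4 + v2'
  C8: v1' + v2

False

Suppose v6 = 1.
(v1') alone gives v1 = 0.
(v3') alone gives v3 = 0.
Now (v3) is unsatisfied and unit — conflict.
So every satisfying assignment has v6 = False.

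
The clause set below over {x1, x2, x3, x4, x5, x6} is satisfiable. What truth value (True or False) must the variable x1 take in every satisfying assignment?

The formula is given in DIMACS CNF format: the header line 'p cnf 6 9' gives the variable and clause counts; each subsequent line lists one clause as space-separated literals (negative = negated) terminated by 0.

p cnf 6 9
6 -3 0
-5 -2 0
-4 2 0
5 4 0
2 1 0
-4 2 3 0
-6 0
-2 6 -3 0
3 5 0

Suppose x1 = False.
From the singleton clause (x2), x2 = True.
From the singleton clause (¬x5), x5 = False.
From the singleton clause (x4), x4 = True.
From the singleton clause (¬x6), x6 = False.
From the singleton clause (¬x3), x3 = False.
But (x3) is also a unit clause — contradiction.
So every satisfying assignment has x1 = True.

True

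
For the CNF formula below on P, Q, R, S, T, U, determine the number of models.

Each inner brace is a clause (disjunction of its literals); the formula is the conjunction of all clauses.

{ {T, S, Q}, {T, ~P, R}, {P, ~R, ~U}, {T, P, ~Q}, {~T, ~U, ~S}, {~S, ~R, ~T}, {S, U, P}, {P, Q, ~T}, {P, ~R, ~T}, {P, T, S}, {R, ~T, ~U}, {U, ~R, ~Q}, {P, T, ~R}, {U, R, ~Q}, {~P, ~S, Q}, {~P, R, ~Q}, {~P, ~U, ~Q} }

There are 2^6 = 64 truth assignments over (P, Q, R, S, T, U).
Split on P. With P = 1, the clauses containing P are satisfied and ~P drops from the rest; 3 of the 2^5 = 32 assignments to the other variables satisfy what remains.
With P = 0, by the same count on the reduced clause set, 2 assignments work.
(One model: P=F, Q=F, R=F, S=T, T=F, U=F.)
Total: 3 + 2 = 5.

5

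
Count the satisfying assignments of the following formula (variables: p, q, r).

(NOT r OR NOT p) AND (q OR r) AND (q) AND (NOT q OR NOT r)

There are 2^3 = 8 truth assignments over (p, q, r).
Split on q. With q = true, the clauses containing q are satisfied and NOT q drops from the rest; 2 of the 2^2 = 4 assignments to the other variables satisfy what remains.
With q = false, by the same count on the reduced clause set, 0 assignments work.
Total: 2 + 0 = 2.

2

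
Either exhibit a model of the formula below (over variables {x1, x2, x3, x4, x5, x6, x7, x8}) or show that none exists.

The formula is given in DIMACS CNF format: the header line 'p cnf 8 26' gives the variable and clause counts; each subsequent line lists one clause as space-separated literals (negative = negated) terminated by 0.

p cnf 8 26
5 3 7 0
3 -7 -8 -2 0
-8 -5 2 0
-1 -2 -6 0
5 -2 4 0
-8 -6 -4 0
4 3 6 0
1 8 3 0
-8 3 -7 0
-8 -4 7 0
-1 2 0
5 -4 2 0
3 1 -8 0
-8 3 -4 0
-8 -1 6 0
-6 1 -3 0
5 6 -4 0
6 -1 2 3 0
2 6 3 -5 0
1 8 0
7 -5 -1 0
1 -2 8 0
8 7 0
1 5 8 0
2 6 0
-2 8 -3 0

x1: False,  x2: True,  x3: True,  x4: False,  x5: True,  x6: False,  x7: False,  x8: True

Branch on x1: set x1 = False.
From the singleton clause (x8), x8 = True.
From the singleton clause (x3), x3 = True.
From the singleton clause (¬x6), x6 = False.
From the singleton clause (x2), x2 = True.
Branch on x5: set x5 = True.
Branch on x4: set x4 = False.
No clause remains; x7 is free.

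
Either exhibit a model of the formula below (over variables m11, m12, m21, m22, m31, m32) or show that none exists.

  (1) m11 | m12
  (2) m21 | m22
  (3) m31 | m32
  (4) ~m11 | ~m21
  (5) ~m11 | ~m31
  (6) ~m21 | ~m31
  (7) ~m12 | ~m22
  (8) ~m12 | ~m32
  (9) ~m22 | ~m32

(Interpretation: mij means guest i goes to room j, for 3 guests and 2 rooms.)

UNSATISFIABLE

Branch on m11: set m11 = 1.
(~m21) alone gives m21 = 0.
(m22) alone gives m22 = 1.
(~m31) alone gives m31 = 0.
(m32) alone gives m32 = 1.
Now (~m32) is unsatisfied and unit — conflict.
Backtrack on m11: now try m11 = 0.
(m12) alone gives m12 = 1.
(~m22) alone gives m22 = 0.
(m21) alone gives m21 = 1.
(~m31) alone gives m31 = 0.
(m32) alone gives m32 = 1.
Now (~m32) is unsatisfied and unit — conflict.
Both values of m11 lead to a conflict.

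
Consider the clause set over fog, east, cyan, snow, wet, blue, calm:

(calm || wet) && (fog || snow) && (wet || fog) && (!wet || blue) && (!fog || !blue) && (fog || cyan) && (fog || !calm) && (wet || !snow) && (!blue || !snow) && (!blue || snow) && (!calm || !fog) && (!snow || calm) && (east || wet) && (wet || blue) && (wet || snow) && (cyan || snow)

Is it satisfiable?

Suppose calm = true.
From the singleton clause (fog), fog = true.
But (!fog) is also a unit clause — contradiction.
That branch fails; take calm = false instead.
From the singleton clause (wet), wet = true.
From the singleton clause (blue), blue = true.
From the singleton clause (!fog), fog = false.
From the singleton clause (snow), snow = true.
But (!snow) is also a unit clause — contradiction.
Both values of calm lead to a conflict.
No assignment satisfies every clause.

Unsatisfiable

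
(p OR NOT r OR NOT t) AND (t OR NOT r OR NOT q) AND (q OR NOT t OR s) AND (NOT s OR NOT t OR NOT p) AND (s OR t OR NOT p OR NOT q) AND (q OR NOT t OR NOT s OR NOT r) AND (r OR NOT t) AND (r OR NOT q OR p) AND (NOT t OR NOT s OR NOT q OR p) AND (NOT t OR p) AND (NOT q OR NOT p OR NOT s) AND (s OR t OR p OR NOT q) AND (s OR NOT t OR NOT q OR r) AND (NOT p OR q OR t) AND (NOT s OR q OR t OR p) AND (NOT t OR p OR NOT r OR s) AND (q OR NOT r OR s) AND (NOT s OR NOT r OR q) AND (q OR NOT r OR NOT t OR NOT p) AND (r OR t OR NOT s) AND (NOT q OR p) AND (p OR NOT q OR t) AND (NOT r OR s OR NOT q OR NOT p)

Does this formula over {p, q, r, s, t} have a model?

Satisfiable

Case r = false:
The clause (NOT t) is unit, so t = false.
The clause (NOT s) is unit, so s = false.
Case p = false:
The clause (NOT q) is unit, so q = false.
Every clause now holds.
A satisfying assignment: p=false; q=false; r=false; s=false; t=false.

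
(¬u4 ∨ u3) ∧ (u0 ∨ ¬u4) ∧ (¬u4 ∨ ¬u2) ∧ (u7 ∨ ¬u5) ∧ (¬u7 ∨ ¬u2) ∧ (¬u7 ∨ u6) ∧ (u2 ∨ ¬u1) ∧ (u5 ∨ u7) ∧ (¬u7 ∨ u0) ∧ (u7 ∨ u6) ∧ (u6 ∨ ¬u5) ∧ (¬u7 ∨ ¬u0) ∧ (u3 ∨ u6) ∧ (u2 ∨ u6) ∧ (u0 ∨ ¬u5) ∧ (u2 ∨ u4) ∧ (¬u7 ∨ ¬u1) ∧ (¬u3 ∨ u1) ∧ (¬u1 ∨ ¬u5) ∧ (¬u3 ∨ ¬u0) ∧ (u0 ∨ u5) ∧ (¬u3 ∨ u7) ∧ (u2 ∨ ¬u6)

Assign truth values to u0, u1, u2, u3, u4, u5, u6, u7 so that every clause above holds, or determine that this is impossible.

UNSATISFIABLE

Try u4 = False.
Unit clause (u2) forces u2 = True.
Unit clause (¬u7) forces u7 = False.
Unit clause (¬u5) forces u5 = False.
That conflicts with the unit clause (u5).
That branch fails; take u4 = True instead.
Unit clause (u3) forces u3 = True.
Unit clause (u0) forces u0 = True.
That conflicts with the unit clause (¬u0).
Either choice for u4 ends in contradiction.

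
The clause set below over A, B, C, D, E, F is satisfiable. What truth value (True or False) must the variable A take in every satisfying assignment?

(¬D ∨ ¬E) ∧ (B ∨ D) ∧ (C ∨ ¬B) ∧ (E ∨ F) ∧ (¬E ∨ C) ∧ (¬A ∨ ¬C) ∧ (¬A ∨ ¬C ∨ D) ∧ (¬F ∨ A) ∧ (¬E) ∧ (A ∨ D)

Suppose A = False.
(¬F) alone gives F = False.
(E) alone gives E = True.
That conflicts with the unit clause (¬E).
So every satisfying assignment has A = True.

True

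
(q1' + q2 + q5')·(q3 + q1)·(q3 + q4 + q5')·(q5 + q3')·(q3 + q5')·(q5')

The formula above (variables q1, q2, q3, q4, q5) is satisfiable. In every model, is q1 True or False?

True

Suppose q1 = 0.
From the singleton clause (q3), q3 = 1.
From the singleton clause (q5), q5 = 1.
Now (q5') is unsatisfied and unit — conflict.
So every satisfying assignment has q1 = True.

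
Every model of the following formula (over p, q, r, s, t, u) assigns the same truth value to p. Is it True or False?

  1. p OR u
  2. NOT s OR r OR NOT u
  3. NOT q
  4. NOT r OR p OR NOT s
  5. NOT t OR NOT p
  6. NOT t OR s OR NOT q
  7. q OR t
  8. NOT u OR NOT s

False

Suppose p = true.
From the singleton clause (NOT q), q = false.
From the singleton clause (NOT t), t = false.
Now (t) is unsatisfied and unit — conflict.
So every satisfying assignment has p = False.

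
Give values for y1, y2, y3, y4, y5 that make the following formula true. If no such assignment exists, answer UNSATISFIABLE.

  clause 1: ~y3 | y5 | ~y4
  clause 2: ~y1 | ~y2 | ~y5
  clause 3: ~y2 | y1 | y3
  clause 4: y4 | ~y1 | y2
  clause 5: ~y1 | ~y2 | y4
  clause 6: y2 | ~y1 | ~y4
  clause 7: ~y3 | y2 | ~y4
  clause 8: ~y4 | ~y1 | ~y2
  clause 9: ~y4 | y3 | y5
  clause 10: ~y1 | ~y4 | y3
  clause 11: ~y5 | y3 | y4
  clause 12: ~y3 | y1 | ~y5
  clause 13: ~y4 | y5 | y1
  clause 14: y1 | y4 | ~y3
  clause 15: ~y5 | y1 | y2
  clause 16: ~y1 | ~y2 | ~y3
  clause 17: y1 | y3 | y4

Branch on y3: set y3 = 0.
Branch on y2: set y2 = 0.
Branch on y4: set y4 = 1.
(~y1) alone gives y1 = 0.
(y5) alone gives y5 = 1.
That conflicts with the unit clause (~y5).
Undo y4 and try y4 = 0.
(~y1) alone gives y1 = 0.
That conflicts with the unit clause (y1).
Neither y4 = 1 nor y4 = 0 works.
Undo y2 and try y2 = 1.
(y1) alone gives y1 = 1.
(~y5) alone gives y5 = 0.
(y4) alone gives y4 = 1.
That conflicts with the unit clause (~y4).
Neither y2 = 1 nor y2 = 0 works.
Undo y3 and try y3 = 1.
Branch on y5: set y5 = 1.
(y1) alone gives y1 = 1.
(~y2) alone gives y2 = 0.
(y4) alone gives y4 = 1.
That conflicts with the unit clause (~y4).
Undo y5 and try y5 = 0.
(~y4) alone gives y4 = 0.
(y1) alone gives y1 = 1.
(y2) alone gives y2 = 1.
That conflicts with the unit clause (~y2).
Neither y5 = 1 nor y5 = 0 works.
Neither y3 = 1 nor y3 = 0 works.

UNSATISFIABLE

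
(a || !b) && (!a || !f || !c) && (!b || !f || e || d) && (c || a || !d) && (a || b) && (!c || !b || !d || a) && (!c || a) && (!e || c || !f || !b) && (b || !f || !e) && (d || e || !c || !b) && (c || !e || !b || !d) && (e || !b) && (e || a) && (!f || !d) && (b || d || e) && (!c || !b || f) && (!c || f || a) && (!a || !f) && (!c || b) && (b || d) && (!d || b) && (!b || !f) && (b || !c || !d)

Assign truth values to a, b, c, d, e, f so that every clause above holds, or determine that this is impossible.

a ↦ true,  b ↦ true,  c ↦ false,  d ↦ false,  e ↦ true,  f ↦ false

Branch on a: set a = true.
(!f) alone gives f = false.
Branch on e: set e = true.
Branch on c: set c = false.
Branch on b: set b = true.
(!d) alone gives d = false.
All clauses are satisfied.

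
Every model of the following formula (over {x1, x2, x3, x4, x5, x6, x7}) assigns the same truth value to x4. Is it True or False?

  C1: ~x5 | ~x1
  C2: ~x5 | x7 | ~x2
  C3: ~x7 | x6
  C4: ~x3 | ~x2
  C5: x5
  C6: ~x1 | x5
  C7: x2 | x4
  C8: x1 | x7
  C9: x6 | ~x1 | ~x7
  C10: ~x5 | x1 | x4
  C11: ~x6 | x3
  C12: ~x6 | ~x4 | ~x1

True

Suppose x4 = 0.
Unit clause (x5) forces x5 = 1.
Unit clause (~x1) forces x1 = 0.
But (x1) is also a unit clause — contradiction.
So every satisfying assignment has x4 = True.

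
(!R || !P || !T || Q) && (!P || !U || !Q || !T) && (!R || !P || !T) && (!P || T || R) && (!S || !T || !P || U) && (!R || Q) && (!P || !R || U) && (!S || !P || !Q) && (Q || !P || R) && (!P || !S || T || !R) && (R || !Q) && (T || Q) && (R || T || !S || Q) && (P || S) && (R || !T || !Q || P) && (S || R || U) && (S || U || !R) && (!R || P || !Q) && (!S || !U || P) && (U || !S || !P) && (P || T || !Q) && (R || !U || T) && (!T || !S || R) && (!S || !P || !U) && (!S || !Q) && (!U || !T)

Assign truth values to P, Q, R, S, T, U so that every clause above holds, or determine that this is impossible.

Try R = true.
From the singleton clause (Q), Q = true.
From the singleton clause (P), P = true.
From the singleton clause (!T), T = false.
From the singleton clause (U), U = true.
From the singleton clause (!S), S = false.
All clauses are satisfied.

P: true,  Q: true,  R: true,  S: false,  T: false,  U: true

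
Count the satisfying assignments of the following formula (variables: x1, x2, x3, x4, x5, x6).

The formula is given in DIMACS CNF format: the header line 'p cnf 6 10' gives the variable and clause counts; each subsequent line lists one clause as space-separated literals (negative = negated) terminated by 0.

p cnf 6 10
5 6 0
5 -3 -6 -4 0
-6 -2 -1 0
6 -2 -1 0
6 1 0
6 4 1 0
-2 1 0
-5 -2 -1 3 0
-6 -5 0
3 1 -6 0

8

There are 2^6 = 64 truth assignments over (x1, x2, x3, x4, x5, x6).
Split on x1. With x1 = True, the clauses containing x1 are satisfied and ¬x1 drops from the rest; 7 of the 2^5 = 32 assignments to the other variables satisfy what remains.
With x1 = False, by the same count on the reduced clause set, 1 assignment works.
(One model: x1=F, x2=F, x3=T, x4=F, x5=F, x6=T.)
Total: 7 + 1 = 8.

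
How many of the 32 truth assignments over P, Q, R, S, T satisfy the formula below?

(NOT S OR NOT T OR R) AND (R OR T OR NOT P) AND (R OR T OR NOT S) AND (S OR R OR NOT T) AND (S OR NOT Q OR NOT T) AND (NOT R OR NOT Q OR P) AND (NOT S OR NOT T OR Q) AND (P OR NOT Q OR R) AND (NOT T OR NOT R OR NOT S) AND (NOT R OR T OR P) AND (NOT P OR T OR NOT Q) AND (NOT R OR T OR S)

4

There are 2^5 = 32 truth assignments over (P, Q, R, S, T).
Split on R. With R = true, the clauses containing R are satisfied and NOT R drops from the rest; 3 of the 2^4 = 16 assignments to the other variables satisfy what remains.
With R = false, by the same count on the reduced clause set, 1 assignment works.
(One model: P=F, Q=F, R=F, S=F, T=F.)
Total: 3 + 1 = 4.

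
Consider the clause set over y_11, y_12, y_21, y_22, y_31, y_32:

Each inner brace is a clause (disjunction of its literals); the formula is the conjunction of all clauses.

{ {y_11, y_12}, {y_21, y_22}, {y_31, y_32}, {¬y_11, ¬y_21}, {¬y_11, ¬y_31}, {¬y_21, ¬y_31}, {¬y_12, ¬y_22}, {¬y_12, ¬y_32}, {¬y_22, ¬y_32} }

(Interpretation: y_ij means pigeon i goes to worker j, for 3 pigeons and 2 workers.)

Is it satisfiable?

Unsatisfiable

Suppose y_11 = True.
The clause (¬y_21) is unit, so y_21 = False.
The clause (y_22) is unit, so y_22 = True.
The clause (¬y_31) is unit, so y_31 = False.
The clause (y_32) is unit, so y_32 = True.
But (¬y_32) is also a unit clause — contradiction.
Backtrack on y_11: now try y_11 = False.
The clause (y_12) is unit, so y_12 = True.
The clause (¬y_22) is unit, so y_22 = False.
The clause (y_21) is unit, so y_21 = True.
The clause (¬y_31) is unit, so y_31 = False.
The clause (y_32) is unit, so y_32 = True.
But (¬y_32) is also a unit clause — contradiction.
Neither y_11 = True nor y_11 = False works.
No assignment satisfies every clause.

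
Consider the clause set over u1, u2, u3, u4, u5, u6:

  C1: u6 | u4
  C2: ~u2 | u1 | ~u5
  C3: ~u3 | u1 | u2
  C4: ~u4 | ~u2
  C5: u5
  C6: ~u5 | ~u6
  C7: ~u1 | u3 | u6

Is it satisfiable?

Yes

Unit clause (u5) forces u5 = 1.
Unit clause (~u6) forces u6 = 0.
Unit clause (u4) forces u4 = 1.
Unit clause (~u2) forces u2 = 0.
Try u3 = 1.
Unit clause (u1) forces u1 = 1.
Every clause now holds.
A satisfying assignment: u1: 1; u2: 0; u3: 1; u4: 1; u5: 1; u6: 0.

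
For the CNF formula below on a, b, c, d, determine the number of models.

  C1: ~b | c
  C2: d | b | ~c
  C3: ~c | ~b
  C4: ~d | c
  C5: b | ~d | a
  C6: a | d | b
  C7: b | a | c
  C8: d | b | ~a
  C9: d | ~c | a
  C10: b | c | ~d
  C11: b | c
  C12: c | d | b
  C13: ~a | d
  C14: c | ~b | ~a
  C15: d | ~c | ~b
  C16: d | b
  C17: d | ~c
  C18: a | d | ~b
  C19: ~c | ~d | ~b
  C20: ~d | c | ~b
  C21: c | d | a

1

There are 2^4 = 16 truth assignments over (a, b, c, d).
Check each against the 21 clauses (columns in the order a, b, c, d):
  F F F F  ✗ fails (a | d | b)
  F F F T  ✗ fails (~d | c)
  F F T F  ✗ fails (d | b | ~c)
  F F T T  ✗ fails (b | ~d | a)
  F T F F  ✗ fails (~b | c)
  F T F T  ✗ fails (~b | c)
  F T T F  ✗ fails (~c | ~b)
  F T T T  ✗ fails (~c | ~b)
  T F F F  ✗ fails (d | b | ~a)
  T F F T  ✗ fails (~d | c)
  T F T F  ✗ fails (d | b | ~c)
  T F T T  ✓ satisfies all
  T T F F  ✗ fails (~b | c)
  T T F T  ✗ fails (~b | c)
  T T T F  ✗ fails (~c | ~b)
  T T T T  ✗ fails (~c | ~b)
1 of the 16 rows is a model.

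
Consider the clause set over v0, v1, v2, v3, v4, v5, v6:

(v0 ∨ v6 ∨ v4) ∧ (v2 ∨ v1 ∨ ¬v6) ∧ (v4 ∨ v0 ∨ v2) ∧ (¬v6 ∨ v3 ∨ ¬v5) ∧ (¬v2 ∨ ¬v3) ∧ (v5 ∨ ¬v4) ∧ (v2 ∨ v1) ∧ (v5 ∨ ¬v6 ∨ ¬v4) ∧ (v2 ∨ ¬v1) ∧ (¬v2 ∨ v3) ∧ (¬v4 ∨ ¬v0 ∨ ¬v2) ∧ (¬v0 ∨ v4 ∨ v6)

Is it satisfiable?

Unsatisfiable

Case v2 = False:
From the singleton clause (v1), v1 = True.
Now (¬v1) is unsatisfied and unit — conflict.
Backtrack on v2: now try v2 = True.
From the singleton clause (¬v3), v3 = False.
Now (v3) is unsatisfied and unit — conflict.
Either choice for v2 ends in contradiction.
No assignment satisfies every clause.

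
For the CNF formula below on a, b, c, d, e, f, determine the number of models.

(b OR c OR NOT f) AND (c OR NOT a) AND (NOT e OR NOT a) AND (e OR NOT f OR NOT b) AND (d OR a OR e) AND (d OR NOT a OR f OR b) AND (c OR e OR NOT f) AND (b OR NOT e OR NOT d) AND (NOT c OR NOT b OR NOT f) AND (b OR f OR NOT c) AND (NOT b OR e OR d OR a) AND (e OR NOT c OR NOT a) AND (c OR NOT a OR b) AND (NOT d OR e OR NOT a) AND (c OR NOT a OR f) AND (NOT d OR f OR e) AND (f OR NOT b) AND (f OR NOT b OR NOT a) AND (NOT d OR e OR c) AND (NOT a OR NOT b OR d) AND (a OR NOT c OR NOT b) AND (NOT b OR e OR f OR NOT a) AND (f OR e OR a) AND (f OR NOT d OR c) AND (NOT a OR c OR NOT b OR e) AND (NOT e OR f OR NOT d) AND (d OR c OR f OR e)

There are 2^6 = 64 truth assignments over (a, b, c, d, e, f).
Split on e. With e = true, the clauses containing e are satisfied and NOT e drops from the rest; 4 of the 2^5 = 32 assignments to the other variables satisfy what remains.
With e = false, by the same count on the reduced clause set, 1 assignment works.
Total: 4 + 1 = 5.

5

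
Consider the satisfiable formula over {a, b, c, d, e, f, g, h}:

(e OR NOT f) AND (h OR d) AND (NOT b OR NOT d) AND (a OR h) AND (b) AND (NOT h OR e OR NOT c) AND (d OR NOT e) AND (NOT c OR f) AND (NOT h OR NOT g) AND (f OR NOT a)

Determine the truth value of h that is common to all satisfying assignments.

Suppose h = false.
The clause (d) is unit, so d = true.
The clause (NOT b) is unit, so b = false.
Now (b) is unsatisfied and unit — conflict.
So every satisfying assignment has h = True.

True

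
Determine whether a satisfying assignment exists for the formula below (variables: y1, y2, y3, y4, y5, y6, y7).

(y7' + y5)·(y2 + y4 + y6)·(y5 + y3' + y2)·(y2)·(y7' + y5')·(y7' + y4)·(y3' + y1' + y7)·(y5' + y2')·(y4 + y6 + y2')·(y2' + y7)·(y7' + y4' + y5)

From the singleton clause (y2), y2 = 1.
From the singleton clause (y5'), y5 = 0.
From the singleton clause (y7'), y7 = 0.
That conflicts with the unit clause (y7).
No assignment satisfies every clause.

No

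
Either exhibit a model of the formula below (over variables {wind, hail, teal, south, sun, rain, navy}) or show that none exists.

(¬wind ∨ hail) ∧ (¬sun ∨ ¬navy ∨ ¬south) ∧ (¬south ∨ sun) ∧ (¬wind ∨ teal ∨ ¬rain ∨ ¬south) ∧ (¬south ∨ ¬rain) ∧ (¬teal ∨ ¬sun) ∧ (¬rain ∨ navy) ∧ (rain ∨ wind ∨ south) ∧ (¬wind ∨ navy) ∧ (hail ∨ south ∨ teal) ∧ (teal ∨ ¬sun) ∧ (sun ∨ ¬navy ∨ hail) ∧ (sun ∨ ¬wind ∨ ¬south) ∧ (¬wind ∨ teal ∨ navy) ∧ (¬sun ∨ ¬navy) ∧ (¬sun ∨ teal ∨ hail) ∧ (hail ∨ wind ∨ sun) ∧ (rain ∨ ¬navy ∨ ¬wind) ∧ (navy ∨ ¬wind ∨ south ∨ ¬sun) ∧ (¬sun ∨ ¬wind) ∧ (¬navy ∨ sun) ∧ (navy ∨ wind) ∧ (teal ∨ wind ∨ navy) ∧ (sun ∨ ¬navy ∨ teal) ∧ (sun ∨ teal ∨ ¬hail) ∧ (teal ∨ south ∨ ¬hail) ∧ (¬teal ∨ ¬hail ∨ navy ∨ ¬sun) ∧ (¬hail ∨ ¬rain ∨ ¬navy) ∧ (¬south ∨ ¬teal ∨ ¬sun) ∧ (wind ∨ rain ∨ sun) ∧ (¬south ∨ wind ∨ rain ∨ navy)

UNSATISFIABLE

Case wind = False:
Unit clause (navy) forces navy = True.
Unit clause (¬sun) forces sun = False.
But (sun) is also a unit clause — contradiction.
That branch fails; take wind = True instead.
Unit clause (hail) forces hail = True.
Unit clause (navy) forces navy = True.
Unit clause (¬sun) forces sun = False.
But (sun) is also a unit clause — contradiction.
Either choice for wind ends in contradiction.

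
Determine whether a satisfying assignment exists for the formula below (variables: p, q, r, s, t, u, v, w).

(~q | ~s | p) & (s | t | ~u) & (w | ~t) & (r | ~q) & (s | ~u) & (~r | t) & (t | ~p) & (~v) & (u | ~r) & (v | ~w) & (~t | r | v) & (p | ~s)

The clause (~v) is unit, so v = 0.
The clause (~w) is unit, so w = 0.
The clause (~t) is unit, so t = 0.
The clause (~r) is unit, so r = 0.
The clause (~q) is unit, so q = 0.
The clause (~p) is unit, so p = 0.
The clause (~s) is unit, so s = 0.
The clause (~u) is unit, so u = 0.
Every clause now holds.
A satisfying assignment: p=0; q=0; r=0; s=0; t=0; u=0; v=0; w=0.

Yes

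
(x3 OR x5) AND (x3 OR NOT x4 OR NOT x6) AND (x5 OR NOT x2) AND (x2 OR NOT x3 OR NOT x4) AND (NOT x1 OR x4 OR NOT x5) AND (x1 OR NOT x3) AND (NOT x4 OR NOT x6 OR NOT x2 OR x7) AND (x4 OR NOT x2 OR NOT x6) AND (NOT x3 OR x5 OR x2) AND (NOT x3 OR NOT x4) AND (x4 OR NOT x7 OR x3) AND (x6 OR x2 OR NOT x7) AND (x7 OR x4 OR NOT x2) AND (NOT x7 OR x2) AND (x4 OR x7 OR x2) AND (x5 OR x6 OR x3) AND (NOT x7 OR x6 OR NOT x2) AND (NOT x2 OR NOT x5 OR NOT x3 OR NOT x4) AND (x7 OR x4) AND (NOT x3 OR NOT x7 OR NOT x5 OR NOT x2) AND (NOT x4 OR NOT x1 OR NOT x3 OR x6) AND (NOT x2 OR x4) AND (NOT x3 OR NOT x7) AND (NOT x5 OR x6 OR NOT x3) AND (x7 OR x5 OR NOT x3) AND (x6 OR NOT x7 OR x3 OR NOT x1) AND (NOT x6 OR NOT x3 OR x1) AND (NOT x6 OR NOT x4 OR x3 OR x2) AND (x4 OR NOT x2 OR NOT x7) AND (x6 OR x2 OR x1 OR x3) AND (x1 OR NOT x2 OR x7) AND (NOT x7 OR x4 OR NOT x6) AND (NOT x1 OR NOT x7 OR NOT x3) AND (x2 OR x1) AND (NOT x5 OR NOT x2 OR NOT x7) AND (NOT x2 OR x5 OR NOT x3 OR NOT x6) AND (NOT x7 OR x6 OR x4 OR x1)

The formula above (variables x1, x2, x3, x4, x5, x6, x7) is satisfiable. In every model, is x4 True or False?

True

Suppose x4 = false.
From the singleton clause (x7), x7 = true.
From the singleton clause (x3), x3 = true.
But (NOT x3) is also a unit clause — contradiction.
So every satisfying assignment has x4 = True.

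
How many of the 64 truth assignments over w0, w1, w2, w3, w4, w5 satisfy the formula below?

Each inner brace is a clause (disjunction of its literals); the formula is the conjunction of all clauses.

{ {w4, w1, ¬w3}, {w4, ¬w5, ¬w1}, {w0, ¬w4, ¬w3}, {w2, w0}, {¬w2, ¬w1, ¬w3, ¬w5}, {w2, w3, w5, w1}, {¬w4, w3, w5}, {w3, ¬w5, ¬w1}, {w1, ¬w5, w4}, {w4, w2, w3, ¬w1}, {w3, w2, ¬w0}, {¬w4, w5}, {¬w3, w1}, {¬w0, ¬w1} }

There are 2^6 = 64 truth assignments over (w0, w1, w2, w3, w4, w5).
Split on w1. With w1 = True, the clauses containing w1 are satisfied and ¬w1 drops from the rest; 2 of the 2^5 = 32 assignments to the other variables satisfy what remains.
With w1 = False, by the same count on the reduced clause set, 4 assignments work.
(One model: w0=F, w1=F, w2=T, w3=F, w4=F, w5=F.)
Total: 2 + 4 = 6.

6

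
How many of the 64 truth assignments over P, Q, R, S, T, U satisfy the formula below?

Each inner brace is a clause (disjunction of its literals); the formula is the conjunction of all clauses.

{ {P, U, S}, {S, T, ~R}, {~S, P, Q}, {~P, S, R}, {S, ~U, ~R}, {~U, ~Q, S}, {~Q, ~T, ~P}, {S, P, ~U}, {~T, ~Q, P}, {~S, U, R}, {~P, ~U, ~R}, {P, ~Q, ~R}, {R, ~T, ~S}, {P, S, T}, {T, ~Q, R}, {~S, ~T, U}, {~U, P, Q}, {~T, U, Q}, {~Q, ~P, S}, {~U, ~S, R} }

There are 2^6 = 64 truth assignments over (P, Q, R, S, T, U).
Split on Q. With Q = 1, the clauses containing Q are satisfied and ~Q drops from the rest; 1 of the 2^5 = 32 assignments to the other variables satisfy what remains.
With Q = 0, by the same count on the reduced clause set, 1 assignment works.
(One model: P=T, Q=F, R=T, S=T, T=F, U=F.)
Total: 1 + 1 = 2.

2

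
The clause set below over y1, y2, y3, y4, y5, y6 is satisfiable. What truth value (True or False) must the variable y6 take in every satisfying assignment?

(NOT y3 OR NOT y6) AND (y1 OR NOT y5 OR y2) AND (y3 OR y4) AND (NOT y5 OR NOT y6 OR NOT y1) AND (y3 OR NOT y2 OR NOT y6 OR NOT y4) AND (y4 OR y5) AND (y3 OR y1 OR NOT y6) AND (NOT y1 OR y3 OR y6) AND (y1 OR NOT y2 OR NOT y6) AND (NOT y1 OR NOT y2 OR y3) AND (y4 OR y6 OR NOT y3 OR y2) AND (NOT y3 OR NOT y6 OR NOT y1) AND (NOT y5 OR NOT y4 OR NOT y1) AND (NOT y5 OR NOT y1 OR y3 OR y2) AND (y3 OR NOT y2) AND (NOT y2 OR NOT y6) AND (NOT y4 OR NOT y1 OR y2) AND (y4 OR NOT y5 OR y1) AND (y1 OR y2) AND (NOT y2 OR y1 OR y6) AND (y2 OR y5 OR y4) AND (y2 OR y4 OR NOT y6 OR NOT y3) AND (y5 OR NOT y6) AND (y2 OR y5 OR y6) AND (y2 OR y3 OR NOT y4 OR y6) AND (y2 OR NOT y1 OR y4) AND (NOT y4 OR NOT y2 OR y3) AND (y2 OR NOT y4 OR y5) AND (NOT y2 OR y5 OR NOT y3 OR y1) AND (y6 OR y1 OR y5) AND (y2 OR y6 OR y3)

Suppose y6 = true.
(NOT y3) alone gives y3 = false.
(y4) alone gives y4 = true.
(NOT y2) alone gives y2 = false.
(y1) alone gives y1 = true.
That conflicts with the unit clause (NOT y1).
So every satisfying assignment has y6 = False.

False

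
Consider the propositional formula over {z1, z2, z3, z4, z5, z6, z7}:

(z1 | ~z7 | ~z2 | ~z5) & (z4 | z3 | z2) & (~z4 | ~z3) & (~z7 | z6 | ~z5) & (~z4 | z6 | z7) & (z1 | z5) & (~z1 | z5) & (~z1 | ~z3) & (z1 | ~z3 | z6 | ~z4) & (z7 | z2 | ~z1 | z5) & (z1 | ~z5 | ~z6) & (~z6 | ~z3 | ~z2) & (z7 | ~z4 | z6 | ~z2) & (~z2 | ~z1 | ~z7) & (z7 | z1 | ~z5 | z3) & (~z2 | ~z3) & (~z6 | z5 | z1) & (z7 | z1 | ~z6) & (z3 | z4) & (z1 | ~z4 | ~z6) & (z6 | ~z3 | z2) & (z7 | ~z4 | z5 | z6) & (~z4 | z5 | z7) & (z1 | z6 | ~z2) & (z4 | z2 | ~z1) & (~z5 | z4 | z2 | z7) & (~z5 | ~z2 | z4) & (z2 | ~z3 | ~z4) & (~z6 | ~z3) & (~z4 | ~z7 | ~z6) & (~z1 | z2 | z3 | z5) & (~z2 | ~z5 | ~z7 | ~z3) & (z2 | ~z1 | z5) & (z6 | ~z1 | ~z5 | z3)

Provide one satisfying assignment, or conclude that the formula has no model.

z1: 1, z2: 1, z3: 0, z4: 1, z5: 1, z6: 1, z7: 0

Suppose z4 = 1.
Unit clause (~z3) forces z3 = 0.
Suppose z6 = 1.
Unit clause (z1) forces z1 = 1.
Unit clause (z5) forces z5 = 1.
Unit clause (~z7) forces z7 = 0.
All clauses hold; z2 can take either value.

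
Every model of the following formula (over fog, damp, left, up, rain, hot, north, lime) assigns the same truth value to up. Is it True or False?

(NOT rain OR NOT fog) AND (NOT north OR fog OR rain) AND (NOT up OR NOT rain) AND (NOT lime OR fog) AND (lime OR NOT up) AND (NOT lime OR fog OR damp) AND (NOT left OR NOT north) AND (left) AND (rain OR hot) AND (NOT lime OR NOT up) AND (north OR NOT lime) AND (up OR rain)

Suppose up = true.
Unit clause (NOT rain) forces rain = false.
Unit clause (lime) forces lime = true.
But (NOT lime) is also a unit clause — contradiction.
So every satisfying assignment has up = False.

False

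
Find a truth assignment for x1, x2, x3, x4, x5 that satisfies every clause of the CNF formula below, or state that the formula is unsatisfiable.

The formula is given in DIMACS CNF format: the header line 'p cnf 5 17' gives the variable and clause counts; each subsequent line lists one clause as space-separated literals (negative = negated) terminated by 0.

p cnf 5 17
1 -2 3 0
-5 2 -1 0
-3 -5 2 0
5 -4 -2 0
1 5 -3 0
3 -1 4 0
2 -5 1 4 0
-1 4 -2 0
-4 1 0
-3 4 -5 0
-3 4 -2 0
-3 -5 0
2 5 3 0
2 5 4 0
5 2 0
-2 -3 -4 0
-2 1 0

Case x4 = True:
Unit clause (x1) forces x1 = True.
Case x5 = True:
Unit clause (x2) forces x2 = True.
Unit clause (¬x3) forces x3 = False.
All clauses are satisfied.

x1: True; x2: True; x3: False; x4: True; x5: True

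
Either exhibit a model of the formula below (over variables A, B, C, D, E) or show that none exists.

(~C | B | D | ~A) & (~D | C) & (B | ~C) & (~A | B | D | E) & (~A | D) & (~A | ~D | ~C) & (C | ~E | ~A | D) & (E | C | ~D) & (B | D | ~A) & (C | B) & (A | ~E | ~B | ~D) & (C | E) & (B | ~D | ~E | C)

A: 0; B: 1; C: 0; D: 0; E: 1

Branch on D: set D = 0.
From the singleton clause (~A), A = 0.
Branch on B: set B = 1.
Branch on C: set C = 0.
From the singleton clause (E), E = 1.
Every clause now holds.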